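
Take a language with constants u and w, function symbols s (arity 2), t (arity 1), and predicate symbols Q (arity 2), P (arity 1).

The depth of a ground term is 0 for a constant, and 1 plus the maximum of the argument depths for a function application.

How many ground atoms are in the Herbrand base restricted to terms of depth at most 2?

5550

First count ground terms of depth ≤ 2.
Write N_k for the number of ground terms of depth ≤ k. A term of depth ≤ k is either a constant or a function symbol applied to arguments of depth ≤ k−1, so N_k = 2 + N_{k-1}^2 + N_{k-1}.
N_0 = 2
N_1 = 2 + 2^2 + 2 = 8
N_2 = 2 + 8^2 + 8 = 74
So |H| = 74.
Each predicate of arity r yields |H|^r ground atoms (one per choice of an r-tuple from H):
  Q: 74^2 = 5476;  P: 74
Total ground atoms: 5476 + 74 = 5550.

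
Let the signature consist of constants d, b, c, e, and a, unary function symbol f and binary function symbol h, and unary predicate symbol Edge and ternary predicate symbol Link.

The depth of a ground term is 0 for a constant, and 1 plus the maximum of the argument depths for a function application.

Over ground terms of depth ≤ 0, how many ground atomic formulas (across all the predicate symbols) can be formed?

First count ground terms of depth ≤ 0.
If N_k denotes the number of depth-≤k ground terms, the 5 constants give N_0 = 5, and each function symbol of arity r contributes N_{k-1}^r new terms at level k: N_k = 5 + N_{k-1} + N_{k-1}^2.
N_0 = 5
Explicitly: d, b, c, e, a.
So |H| = 5.
Each predicate of arity r yields |H|^r ground atoms (one per choice of an r-tuple from H):
  Edge: 5;  Link: 5^3 = 125
Total ground atoms: 5 + 125 = 130.

130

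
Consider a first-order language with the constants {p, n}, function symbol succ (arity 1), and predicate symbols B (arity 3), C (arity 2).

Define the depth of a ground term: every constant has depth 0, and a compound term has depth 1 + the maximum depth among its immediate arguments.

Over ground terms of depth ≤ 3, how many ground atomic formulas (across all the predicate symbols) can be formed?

576

First count ground terms of depth ≤ 3.
Write N_k for the number of ground terms of depth ≤ k. A term of depth ≤ k is either a constant or a function symbol applied to arguments of depth ≤ k−1, so N_k = 2 + N_{k-1}.
N_0 = 2
N_1 = 2 + 2 = 4
N_2 = 2 + 4 = 6
N_3 = 2 + 6 = 8
Explicitly: p, n, succ(p), succ(n), succ(succ(p)), succ(succ(n)), succ(succ(succ(p))), succ(succ(succ(n))).
So |H| = 8.
For each predicate symbol, the number of ground atoms is |H| raised to its arity; summing:
  B: 8^3 = 512;  C: 8^2 = 64
Total ground atoms: 512 + 64 = 576.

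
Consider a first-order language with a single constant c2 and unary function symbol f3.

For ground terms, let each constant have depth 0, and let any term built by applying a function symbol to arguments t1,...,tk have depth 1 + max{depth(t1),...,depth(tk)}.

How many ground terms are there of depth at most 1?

2

If N_k denotes the number of depth-≤k ground terms, the 1 constant gives N_0 = 1, and each function symbol of arity r contributes N_{k-1}^r new terms at level k: N_k = 1 + N_{k-1}.
N_0 = 1
N_1 = 1 + 1 = 2
Explicitly: c2, f3(c2).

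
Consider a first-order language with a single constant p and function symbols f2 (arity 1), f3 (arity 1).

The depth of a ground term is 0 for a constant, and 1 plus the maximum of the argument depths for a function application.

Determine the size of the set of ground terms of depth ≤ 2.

If N_k denotes the number of depth-≤k ground terms, the 1 constant gives N_0 = 1, and each function symbol of arity r contributes N_{k-1}^r new terms at level k: N_k = 1 + N_{k-1} + N_{k-1}.
N_0 = 1
N_1 = 1 + 1 + 1 = 3
N_2 = 1 + 3 + 3 = 7
Explicitly: p, f2(p), f2(f2(p)), f2(f3(p)), f3(p), f3(f2(p)), f3(f3(p)).

7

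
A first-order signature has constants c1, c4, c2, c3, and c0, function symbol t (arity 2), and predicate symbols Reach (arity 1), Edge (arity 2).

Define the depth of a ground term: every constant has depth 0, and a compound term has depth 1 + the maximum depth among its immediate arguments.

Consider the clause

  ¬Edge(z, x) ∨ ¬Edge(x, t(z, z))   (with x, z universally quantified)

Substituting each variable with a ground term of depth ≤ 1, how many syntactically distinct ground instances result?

Ground terms of depth ≤ 1:
  If N_k denotes the number of depth-≤k ground terms, the 5 constants give N_0 = 5, and each function symbol of arity r contributes N_{k-1}^r new terms at level k: N_k = 5 + N_{k-1}^2.
  N_0 = 5
  N_1 = 5 + 5^2 = 30
So there are 30 ground terms available for substitution.
The body mentions every one of the 2 quantified variables; since ground terms form a free algebra, no two substitutions collapse to the same formula.
Number of ground instances = 30^2 = 900.

900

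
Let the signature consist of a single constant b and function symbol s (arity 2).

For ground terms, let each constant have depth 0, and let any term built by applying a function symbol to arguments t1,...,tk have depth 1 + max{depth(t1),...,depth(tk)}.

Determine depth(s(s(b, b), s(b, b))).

depth(s(b, b)) = 1 + max(0, 0) = 1
depth(s(s(b, b), s(b, b))) = 1 + max(1, 1) = 2

2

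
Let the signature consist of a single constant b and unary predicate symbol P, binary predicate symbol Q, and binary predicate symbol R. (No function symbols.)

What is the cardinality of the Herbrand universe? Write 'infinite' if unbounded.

1

There are no function symbols, so the only ground term is the single constant.
The Herbrand universe is {b}, finite with 1 element.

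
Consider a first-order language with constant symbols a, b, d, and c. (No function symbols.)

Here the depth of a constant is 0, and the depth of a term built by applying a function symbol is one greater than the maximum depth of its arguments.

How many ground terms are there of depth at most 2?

With no function symbols every ground term is a constant, so there are exactly 4 ground terms at every depth bound.
N_0 = 4
N_1 = 4
N_2 = 4
Explicitly: a, b, d, c.

4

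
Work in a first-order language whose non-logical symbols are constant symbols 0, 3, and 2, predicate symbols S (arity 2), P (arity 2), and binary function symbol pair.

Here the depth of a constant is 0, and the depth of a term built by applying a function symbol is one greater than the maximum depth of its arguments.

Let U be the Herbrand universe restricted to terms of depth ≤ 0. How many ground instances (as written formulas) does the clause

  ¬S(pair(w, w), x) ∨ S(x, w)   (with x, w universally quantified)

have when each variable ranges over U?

9

Ground terms of depth ≤ 0:
  Write N_k for the number of ground terms of depth ≤ k. A term of depth ≤ k is either a constant or a function symbol applied to arguments of depth ≤ k−1, so N_k = 3 + N_{k-1}^2.
  N_0 = 3
So there are 3 ground terms available for substitution.
The body mentions every one of the 2 quantified variables; since ground terms form a free algebra, no two substitutions collapse to the same formula.
Number of ground instances = 3^2 = 9.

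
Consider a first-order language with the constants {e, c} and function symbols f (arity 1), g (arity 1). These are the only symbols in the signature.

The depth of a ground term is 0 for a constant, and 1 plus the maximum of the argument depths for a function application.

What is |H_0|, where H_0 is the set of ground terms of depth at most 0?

If N_k denotes the number of depth-≤k ground terms, the 2 constants give N_0 = 2, and each function symbol of arity r contributes N_{k-1}^r new terms at level k: N_k = 2 + N_{k-1} + N_{k-1}.
N_0 = 2

2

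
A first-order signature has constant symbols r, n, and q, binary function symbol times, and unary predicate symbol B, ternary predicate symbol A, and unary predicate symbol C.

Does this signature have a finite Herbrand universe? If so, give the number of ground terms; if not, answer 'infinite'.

The signature has at least one function symbol (times, arity 2) and at least one constant (r).
Iterating times gives infinitely many distinct ground terms: r, times(r, r), times(times(r, r), times(r, r)), ...
So the Herbrand universe is infinite.

infinite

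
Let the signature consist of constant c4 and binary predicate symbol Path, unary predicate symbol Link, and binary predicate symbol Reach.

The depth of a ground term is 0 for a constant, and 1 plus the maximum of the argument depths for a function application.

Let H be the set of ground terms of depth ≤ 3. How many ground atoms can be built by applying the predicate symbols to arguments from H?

3

First count ground terms of depth ≤ 3.
With no function symbols every ground term is a constant, so there is exactly 1 ground term at every depth bound.
N_0 = 1
N_1 = 1
N_2 = 1
N_3 = 1
So |H| = 1.
Each predicate of arity r yields |H|^r ground atoms (one per choice of an r-tuple from H):
  Path: 1^2 = 1;  Link: 1;  Reach: 1^2 = 1
Total ground atoms: 1 + 1 + 1 = 3.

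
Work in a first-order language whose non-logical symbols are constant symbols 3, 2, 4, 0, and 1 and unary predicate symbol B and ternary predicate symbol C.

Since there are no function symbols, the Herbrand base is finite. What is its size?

With no function symbols, the Herbrand universe is just the 5 constants.
Ground atoms per predicate: B: 5, C: 5^3 = 125.
Herbrand base size = 5 + 125 = 130.

130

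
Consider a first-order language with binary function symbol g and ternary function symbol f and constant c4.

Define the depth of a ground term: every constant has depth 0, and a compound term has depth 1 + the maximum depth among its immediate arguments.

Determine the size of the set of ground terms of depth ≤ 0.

1

Let N_k = |{terms of depth ≤ k}|. Then N_0 = 1 and N_k = 1 + N_{k-1}^2 + N_{k-1}^3 for k ≥ 1 (one summand per function symbol, arity giving the exponent).
N_0 = 1
Explicitly: c4.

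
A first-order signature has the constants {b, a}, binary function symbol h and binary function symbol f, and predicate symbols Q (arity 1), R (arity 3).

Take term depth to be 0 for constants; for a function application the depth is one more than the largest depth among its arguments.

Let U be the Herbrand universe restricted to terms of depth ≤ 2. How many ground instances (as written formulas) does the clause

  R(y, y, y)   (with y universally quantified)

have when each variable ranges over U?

202

Ground terms of depth ≤ 2:
  Count level by level. With function symbols h/2, f/2, the terms of depth ≤ k are the 2 constants together with each function applied to depth-≤(k−1) tuples, so N_k = 2 + N_{k-1}^2 + N_{k-1}^2.
  N_0 = 2
  N_1 = 2 + 2^2 + 2^2 = 10
  N_2 = 2 + 10^2 + 10^2 = 202
So there are 202 ground terms available for substitution.
The variable y ranges independently over the available ground terms, and distinct assignments produce distinct instances.
Number of ground instances = 202.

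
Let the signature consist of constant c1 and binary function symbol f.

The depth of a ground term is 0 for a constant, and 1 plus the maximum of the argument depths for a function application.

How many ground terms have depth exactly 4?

Let N_k = |{terms of depth ≤ k}|. Then N_0 = 1 and N_k = 1 + N_{k-1}^2 for k ≥ 1 (one summand per function symbol, arity giving the exponent).
N_0 = 1
N_1 = 1 + 1^2 = 2
N_2 = 1 + 2^2 = 5
N_3 = 1 + 5^2 = 26
N_4 = 1 + 26^2 = 677
Terms of depth exactly 4: N_4 − N_3 = 677 − 26 = 651.

651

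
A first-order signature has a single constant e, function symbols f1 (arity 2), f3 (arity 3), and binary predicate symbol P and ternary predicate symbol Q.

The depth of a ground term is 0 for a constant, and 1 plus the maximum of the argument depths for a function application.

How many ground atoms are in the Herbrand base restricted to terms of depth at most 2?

52022

First count ground terms of depth ≤ 2.
Write N_k for the number of ground terms of depth ≤ k. A term of depth ≤ k is either a constant or a function symbol applied to arguments of depth ≤ k−1, so N_k = 1 + N_{k-1}^2 + N_{k-1}^3.
N_0 = 1
N_1 = 1 + 1^2 + 1^3 = 3
N_2 = 1 + 3^2 + 3^3 = 37
So |H| = 37.
Each predicate of arity r yields |H|^r ground atoms (one per choice of an r-tuple from H):
  P: 37^2 = 1369;  Q: 37^3 = 50653
Total ground atoms: 1369 + 50653 = 52022.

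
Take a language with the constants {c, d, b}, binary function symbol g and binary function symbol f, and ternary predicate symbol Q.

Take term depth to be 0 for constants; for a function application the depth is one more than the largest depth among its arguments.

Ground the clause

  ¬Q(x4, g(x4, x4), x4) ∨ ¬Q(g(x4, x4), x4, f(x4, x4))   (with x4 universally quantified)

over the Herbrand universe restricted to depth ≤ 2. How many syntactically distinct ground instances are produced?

885

Ground terms of depth ≤ 2:
  Count level by level. With function symbols g/2, f/2, the terms of depth ≤ k are the 3 constants together with each function applied to depth-≤(k−1) tuples, so N_k = 3 + N_{k-1}^2 + N_{k-1}^2.
  N_0 = 3
  N_1 = 3 + 3^2 + 3^2 = 21
  N_2 = 3 + 21^2 + 21^2 = 885
So there are 885 ground terms available for substitution.
There is 1 variable to instantiate (x4),  occurring in at least one literal, so different choices give different ground instances.
Number of ground instances = 885.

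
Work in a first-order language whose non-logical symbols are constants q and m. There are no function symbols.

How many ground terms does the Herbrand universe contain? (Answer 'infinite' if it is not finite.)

There are no function symbols, so every ground term is one of the 2 constants.
The Herbrand universe is {q, m}, which is finite with 2 elements.

2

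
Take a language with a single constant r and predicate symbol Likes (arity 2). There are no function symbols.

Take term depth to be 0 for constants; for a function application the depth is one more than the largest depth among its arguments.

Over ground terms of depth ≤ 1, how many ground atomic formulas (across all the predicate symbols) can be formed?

1

First count ground terms of depth ≤ 1.
With no function symbols every ground term is a constant, so there is exactly 1 ground term at every depth bound.
N_0 = 1
N_1 = 1
Explicitly: r.
So |H| = 1.
Each predicate of arity r yields |H|^r ground atoms (one per choice of an r-tuple from H):
  Likes: 1^2 = 1
Total ground atoms: 1.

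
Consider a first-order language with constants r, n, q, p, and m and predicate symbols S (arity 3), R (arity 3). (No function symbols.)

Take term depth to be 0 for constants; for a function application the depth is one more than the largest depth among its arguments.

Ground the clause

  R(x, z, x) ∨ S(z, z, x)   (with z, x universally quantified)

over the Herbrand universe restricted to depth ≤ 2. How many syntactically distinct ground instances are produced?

Ground terms of depth ≤ 2:
  With no function symbols every ground term is a constant, so there are exactly 5 ground terms at every depth bound.
  N_0 = 5
  N_1 = 5
  N_2 = 5
  Explicitly: r, n, q, p, m.
So there are 5 ground terms available for substitution.
The clause has 2 distinct variables (z, x), each appearing in the body. In the free term algebra distinct substitutions yield syntactically distinct ground instances.
Number of ground instances = 5^2 = 25.

25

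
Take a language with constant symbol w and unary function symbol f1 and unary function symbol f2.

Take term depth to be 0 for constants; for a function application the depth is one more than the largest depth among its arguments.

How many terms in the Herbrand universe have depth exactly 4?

Write N_k for the number of ground terms of depth ≤ k. A term of depth ≤ k is either a constant or a function symbol applied to arguments of depth ≤ k−1, so N_k = 1 + N_{k-1} + N_{k-1}.
N_0 = 1
N_1 = 1 + 1 + 1 = 3
N_2 = 1 + 3 + 3 = 7
N_3 = 1 + 7 + 7 = 15
N_4 = 1 + 15 + 15 = 31
Terms of depth exactly 4: N_4 − N_3 = 31 − 15 = 16.

16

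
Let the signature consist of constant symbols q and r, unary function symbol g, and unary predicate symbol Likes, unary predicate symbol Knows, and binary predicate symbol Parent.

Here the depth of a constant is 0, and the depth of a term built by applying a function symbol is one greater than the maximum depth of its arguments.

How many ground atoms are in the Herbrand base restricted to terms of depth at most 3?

80

First count ground terms of depth ≤ 3.
Count level by level. With function symbols g/1, the terms of depth ≤ k are the 2 constants together with each function applied to depth-≤(k−1) tuples, so N_k = 2 + N_{k-1}.
N_0 = 2
N_1 = 2 + 2 = 4
N_2 = 2 + 4 = 6
N_3 = 2 + 6 = 8
Explicitly: q, r, g(q), g(r), g(g(q)), g(g(r)), g(g(g(q))), g(g(g(r))).
So |H| = 8.
A ground atom is a predicate applied to a tuple of terms from H, so the count is the sum over predicates of |H|^arity:
  Likes: 8;  Knows: 8;  Parent: 8^2 = 64
Total ground atoms: 8 + 8 + 64 = 80.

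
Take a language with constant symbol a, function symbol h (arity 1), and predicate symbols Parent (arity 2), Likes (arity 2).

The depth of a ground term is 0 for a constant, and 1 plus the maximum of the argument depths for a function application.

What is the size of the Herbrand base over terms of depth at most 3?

First count ground terms of depth ≤ 3.
Let N_k count ground terms of depth at most k. Each non-constant term of depth ≤ k is some function symbol applied to depth-≤(k−1) arguments, giving N_k = 1 + N_{k-1}.
N_0 = 1
N_1 = 1 + 1 = 2
N_2 = 1 + 2 = 3
N_3 = 1 + 3 = 4
Explicitly: a, h(a), h(h(a)), h(h(h(a))).
So |H| = 4.
Each predicate of arity r yields |H|^r ground atoms (one per choice of an r-tuple from H):
  Parent: 4^2 = 16;  Likes: 4^2 = 16
Total ground atoms: 16 + 16 = 32.

32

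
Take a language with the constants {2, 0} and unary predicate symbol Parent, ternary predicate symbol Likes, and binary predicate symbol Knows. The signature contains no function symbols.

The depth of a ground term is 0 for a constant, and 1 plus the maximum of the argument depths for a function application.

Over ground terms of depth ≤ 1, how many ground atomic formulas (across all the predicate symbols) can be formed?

First count ground terms of depth ≤ 1.
With no function symbols every ground term is a constant, so there are exactly 2 ground terms at every depth bound.
N_0 = 2
N_1 = 2
Explicitly: 2, 0.
So |H| = 2.
Ground atoms are formed by filling each argument slot of a predicate with a term from H, so an r-ary predicate gives |H|^r atoms:
  Parent: 2;  Likes: 2^3 = 8;  Knows: 2^2 = 4
Total ground atoms: 2 + 8 + 4 = 14.

14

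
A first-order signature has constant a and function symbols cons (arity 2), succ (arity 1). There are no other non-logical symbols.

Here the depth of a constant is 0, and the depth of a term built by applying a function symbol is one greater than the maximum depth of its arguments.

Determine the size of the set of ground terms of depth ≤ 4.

33673

If N_k denotes the number of depth-≤k ground terms, the 1 constant gives N_0 = 1, and each function symbol of arity r contributes N_{k-1}^r new terms at level k: N_k = 1 + N_{k-1}^2 + N_{k-1}.
N_0 = 1
N_1 = 1 + 1^2 + 1 = 3
N_2 = 1 + 3^2 + 3 = 13
N_3 = 1 + 13^2 + 13 = 183
N_4 = 1 + 183^2 + 183 = 33673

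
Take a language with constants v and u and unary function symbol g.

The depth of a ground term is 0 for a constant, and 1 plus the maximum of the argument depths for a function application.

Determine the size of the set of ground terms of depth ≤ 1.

Write N_k for the number of ground terms of depth ≤ k. A term of depth ≤ k is either a constant or a function symbol applied to arguments of depth ≤ k−1, so N_k = 2 + N_{k-1}.
N_0 = 2
N_1 = 2 + 2 = 4
Explicitly: v, u, g(v), g(u).

4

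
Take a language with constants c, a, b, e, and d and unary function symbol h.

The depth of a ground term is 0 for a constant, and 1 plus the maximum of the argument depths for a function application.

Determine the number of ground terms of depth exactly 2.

5

Let N_k count ground terms of depth at most k. Each non-constant term of depth ≤ k is some function symbol applied to depth-≤(k−1) arguments, giving N_k = 5 + N_{k-1}.
N_0 = 5
N_1 = 5 + 5 = 10
N_2 = 5 + 10 = 15
Terms of depth exactly 2: N_2 − N_1 = 15 − 10 = 5.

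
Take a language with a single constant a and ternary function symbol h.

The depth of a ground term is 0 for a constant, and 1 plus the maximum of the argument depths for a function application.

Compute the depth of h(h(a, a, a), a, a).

depth(h(a, a, a)) = 1 + max(0, 0, 0) = 1
depth(h(h(a, a, a), a, a)) = 1 + max(1, 0, 0) = 2

2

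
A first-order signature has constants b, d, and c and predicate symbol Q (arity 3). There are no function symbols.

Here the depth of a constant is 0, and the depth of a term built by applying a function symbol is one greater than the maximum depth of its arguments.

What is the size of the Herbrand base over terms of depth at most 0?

First count ground terms of depth ≤ 0.
With no function symbols every ground term is a constant, so there are exactly 3 ground terms at every depth bound.
N_0 = 3
Explicitly: b, d, c.
So |H| = 3.
A ground atom is a predicate applied to a tuple of terms from H, so the count is the sum over predicates of |H|^arity:
  Q: 3^3 = 27
Total ground atoms: 27.

27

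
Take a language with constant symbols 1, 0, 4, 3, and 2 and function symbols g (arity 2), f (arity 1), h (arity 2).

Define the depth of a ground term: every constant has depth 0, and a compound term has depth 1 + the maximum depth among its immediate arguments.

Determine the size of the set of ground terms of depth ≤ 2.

7265

Let N_k = |{terms of depth ≤ k}|. Then N_0 = 5 and N_k = 5 + N_{k-1}^2 + N_{k-1} + N_{k-1}^2 for k ≥ 1 (one summand per function symbol, arity giving the exponent).
N_0 = 5
N_1 = 5 + 5^2 + 5 + 5^2 = 60
N_2 = 5 + 60^2 + 60 + 60^2 = 7265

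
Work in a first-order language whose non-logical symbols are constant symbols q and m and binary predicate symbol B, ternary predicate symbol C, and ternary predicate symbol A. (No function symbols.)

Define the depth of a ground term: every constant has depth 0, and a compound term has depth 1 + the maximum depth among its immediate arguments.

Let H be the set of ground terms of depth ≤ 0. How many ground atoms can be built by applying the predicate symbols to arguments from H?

20

First count ground terms of depth ≤ 0.
With no function symbols every ground term is a constant, so there are exactly 2 ground terms at every depth bound.
N_0 = 2
Explicitly: q, m.
So |H| = 2.
Ground atoms are formed by filling each argument slot of a predicate with a term from H, so an r-ary predicate gives |H|^r atoms:
  B: 2^2 = 4;  C: 2^3 = 8;  A: 2^3 = 8
Total ground atoms: 4 + 8 + 8 = 20.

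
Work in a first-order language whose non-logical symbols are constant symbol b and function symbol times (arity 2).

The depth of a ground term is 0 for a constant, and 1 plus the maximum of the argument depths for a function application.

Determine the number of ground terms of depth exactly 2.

3

Write N_k for the number of ground terms of depth ≤ k. A term of depth ≤ k is either a constant or a function symbol applied to arguments of depth ≤ k−1, so N_k = 1 + N_{k-1}^2.
N_0 = 1
N_1 = 1 + 1^2 = 2
N_2 = 1 + 2^2 = 5
Terms of depth exactly 2: N_2 − N_1 = 5 − 2 = 3.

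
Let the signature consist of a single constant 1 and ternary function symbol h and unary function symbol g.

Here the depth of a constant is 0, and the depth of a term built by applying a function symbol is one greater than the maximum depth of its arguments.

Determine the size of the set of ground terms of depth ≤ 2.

31

Let N_k = |{terms of depth ≤ k}|. Then N_0 = 1 and N_k = 1 + N_{k-1}^3 + N_{k-1} for k ≥ 1 (one summand per function symbol, arity giving the exponent).
N_0 = 1
N_1 = 1 + 1^3 + 1 = 3
N_2 = 1 + 3^3 + 3 = 31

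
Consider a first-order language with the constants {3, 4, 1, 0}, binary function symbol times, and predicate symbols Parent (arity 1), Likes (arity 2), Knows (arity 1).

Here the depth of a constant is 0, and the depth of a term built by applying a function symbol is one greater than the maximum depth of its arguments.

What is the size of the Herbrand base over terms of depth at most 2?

First count ground terms of depth ≤ 2.
Write N_k for the number of ground terms of depth ≤ k. A term of depth ≤ k is either a constant or a function symbol applied to arguments of depth ≤ k−1, so N_k = 4 + N_{k-1}^2.
N_0 = 4
N_1 = 4 + 4^2 = 20
N_2 = 4 + 20^2 = 404
So |H| = 404.
Each predicate of arity r yields |H|^r ground atoms (one per choice of an r-tuple from H):
  Parent: 404;  Likes: 404^2 = 163216;  Knows: 404
Total ground atoms: 404 + 163216 + 404 = 164024.

164024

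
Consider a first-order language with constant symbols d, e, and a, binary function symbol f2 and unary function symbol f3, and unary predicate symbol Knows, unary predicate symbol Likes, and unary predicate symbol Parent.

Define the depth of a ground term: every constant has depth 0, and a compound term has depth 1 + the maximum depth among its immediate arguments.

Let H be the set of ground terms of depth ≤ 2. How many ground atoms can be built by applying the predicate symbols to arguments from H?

729

First count ground terms of depth ≤ 2.
Count level by level. With function symbols f2/2, f3/1, the terms of depth ≤ k are the 3 constants together with each function applied to depth-≤(k−1) tuples, so N_k = 3 + N_{k-1}^2 + N_{k-1}.
N_0 = 3
N_1 = 3 + 3^2 + 3 = 15
N_2 = 3 + 15^2 + 15 = 243
So |H| = 243.
Ground atoms are formed by filling each argument slot of a predicate with a term from H, so an r-ary predicate gives |H|^r atoms:
  Knows: 243;  Likes: 243;  Parent: 243
Total ground atoms: 243 + 243 + 243 = 729.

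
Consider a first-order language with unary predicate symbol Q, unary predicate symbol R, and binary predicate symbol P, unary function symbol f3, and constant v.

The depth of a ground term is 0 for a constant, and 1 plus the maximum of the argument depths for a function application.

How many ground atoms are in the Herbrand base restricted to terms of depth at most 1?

8

First count ground terms of depth ≤ 1.
Let N_k = |{terms of depth ≤ k}|. Then N_0 = 1 and N_k = 1 + N_{k-1} for k ≥ 1 (one summand per function symbol, arity giving the exponent).
N_0 = 1
N_1 = 1 + 1 = 2
So |H| = 2.
A ground atom is a predicate applied to a tuple of terms from H, so the count is the sum over predicates of |H|^arity:
  Q: 2;  R: 2;  P: 2^2 = 4
Total ground atoms: 2 + 2 + 4 = 8.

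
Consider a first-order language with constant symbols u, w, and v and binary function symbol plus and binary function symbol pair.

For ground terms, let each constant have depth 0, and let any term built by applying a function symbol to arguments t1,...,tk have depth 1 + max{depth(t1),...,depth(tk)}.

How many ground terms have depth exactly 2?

864

Let N_k count ground terms of depth at most k. Each non-constant term of depth ≤ k is some function symbol applied to depth-≤(k−1) arguments, giving N_k = 3 + N_{k-1}^2 + N_{k-1}^2.
N_0 = 3
N_1 = 3 + 3^2 + 3^2 = 21
N_2 = 3 + 21^2 + 21^2 = 885
Terms of depth exactly 2: N_2 − N_1 = 885 − 21 = 864.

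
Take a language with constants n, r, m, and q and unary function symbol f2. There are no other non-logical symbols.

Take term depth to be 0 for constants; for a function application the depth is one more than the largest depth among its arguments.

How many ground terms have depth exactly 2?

Let N_k = |{terms of depth ≤ k}|. Then N_0 = 4 and N_k = 4 + N_{k-1} for k ≥ 1 (one summand per function symbol, arity giving the exponent).
N_0 = 4
N_1 = 4 + 4 = 8
N_2 = 4 + 8 = 12
Terms of depth exactly 2: N_2 − N_1 = 12 − 8 = 4.

4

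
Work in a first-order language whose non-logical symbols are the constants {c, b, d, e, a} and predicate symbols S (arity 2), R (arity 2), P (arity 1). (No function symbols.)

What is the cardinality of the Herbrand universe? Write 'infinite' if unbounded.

5

There are no function symbols, so every ground term is one of the 5 constants.
The Herbrand universe is {c, b, d, e, a}, which is finite with 5 elements.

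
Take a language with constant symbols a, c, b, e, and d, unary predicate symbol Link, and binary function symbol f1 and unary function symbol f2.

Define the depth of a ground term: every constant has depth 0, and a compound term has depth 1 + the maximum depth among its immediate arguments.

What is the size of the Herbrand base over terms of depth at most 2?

First count ground terms of depth ≤ 2.
If N_k denotes the number of depth-≤k ground terms, the 5 constants give N_0 = 5, and each function symbol of arity r contributes N_{k-1}^r new terms at level k: N_k = 5 + N_{k-1}^2 + N_{k-1}.
N_0 = 5
N_1 = 5 + 5^2 + 5 = 35
N_2 = 5 + 35^2 + 35 = 1265
So |H| = 1265.
A ground atom is a predicate applied to a tuple of terms from H, so the count is the sum over predicates of |H|^arity:
  Link: 1265
Total ground atoms: 1265.

1265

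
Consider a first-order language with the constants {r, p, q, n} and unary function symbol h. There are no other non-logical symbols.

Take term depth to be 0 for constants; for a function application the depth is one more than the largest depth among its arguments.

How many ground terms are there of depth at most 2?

Write N_k for the number of ground terms of depth ≤ k. A term of depth ≤ k is either a constant or a function symbol applied to arguments of depth ≤ k−1, so N_k = 4 + N_{k-1}.
N_0 = 4
N_1 = 4 + 4 = 8
N_2 = 4 + 8 = 12
Explicitly: r, p, q, n, h(r), h(p), h(q), h(n), h(h(r)), h(h(p)), h(h(q)), h(h(n)).

12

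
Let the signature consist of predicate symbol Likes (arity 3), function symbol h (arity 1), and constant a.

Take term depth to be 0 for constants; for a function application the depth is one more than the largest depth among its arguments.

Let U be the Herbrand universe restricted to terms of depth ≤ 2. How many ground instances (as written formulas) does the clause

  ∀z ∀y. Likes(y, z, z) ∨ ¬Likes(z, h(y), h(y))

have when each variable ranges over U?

9

Ground terms of depth ≤ 2:
  Let N_k = |{terms of depth ≤ k}|. Then N_0 = 1 and N_k = 1 + N_{k-1} for k ≥ 1 (one summand per function symbol, arity giving the exponent).
  N_0 = 1
  N_1 = 1 + 1 = 2
  N_2 = 1 + 2 = 3
  Explicitly: a, h(a), h(h(a)).
So there are 3 ground terms available for substitution.
Each of z, y ranges independently over the available ground terms, and distinct assignments produce distinct instances.
Number of ground instances = 3^2 = 9.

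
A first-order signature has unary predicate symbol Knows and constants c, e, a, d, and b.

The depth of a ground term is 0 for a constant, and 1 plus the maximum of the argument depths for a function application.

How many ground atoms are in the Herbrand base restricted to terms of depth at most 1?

First count ground terms of depth ≤ 1.
With no function symbols every ground term is a constant, so there are exactly 5 ground terms at every depth bound.
N_0 = 5
N_1 = 5
Explicitly: c, e, a, d, b.
So |H| = 5.
A ground atom is a predicate applied to a tuple of terms from H, so the count is the sum over predicates of |H|^arity:
  Knows: 5
Total ground atoms: 5.

5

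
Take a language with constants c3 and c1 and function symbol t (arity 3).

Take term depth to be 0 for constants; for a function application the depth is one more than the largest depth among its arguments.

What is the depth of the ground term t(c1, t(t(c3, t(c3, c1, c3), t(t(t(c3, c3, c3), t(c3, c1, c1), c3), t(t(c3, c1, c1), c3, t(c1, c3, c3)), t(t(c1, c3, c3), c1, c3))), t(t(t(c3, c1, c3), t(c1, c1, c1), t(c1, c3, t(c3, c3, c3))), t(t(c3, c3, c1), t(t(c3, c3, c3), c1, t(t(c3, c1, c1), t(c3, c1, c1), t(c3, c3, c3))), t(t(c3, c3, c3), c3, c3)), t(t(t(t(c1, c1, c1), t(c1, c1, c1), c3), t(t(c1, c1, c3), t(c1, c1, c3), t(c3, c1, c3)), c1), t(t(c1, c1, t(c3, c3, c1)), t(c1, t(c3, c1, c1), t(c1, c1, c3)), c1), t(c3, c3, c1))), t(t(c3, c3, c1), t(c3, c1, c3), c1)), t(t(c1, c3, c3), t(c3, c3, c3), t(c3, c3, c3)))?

depth(t(c3, c1, c3)) = 1 + max(0, 0, 0) = 1
depth(t(c3, c3, c3)) = 1 + max(0, 0, 0) = 1
depth(t(c3, c1, c1)) = 1 + max(0, 0, 0) = 1
depth(t(t(c3, c3, c3), t(c3, c1, c1), c3)) = 1 + max(1, 1, 0) = 2
depth(t(c1, c3, c3)) = 1 + max(0, 0, 0) = 1
depth(t(t(c3, c1, c1), c3, t(c1, c3, c3))) = 1 + max(1, 0, 1) = 2
depth(t(t(c1, c3, c3), c1, c3)) = 1 + max(1, 0, 0) = 2
depth(t(t(t(c3, c3, c3), t(c3, c1, c1), c3), t(t(c3, c1, c1), c3, t(c1, c3, c3)), t(t(c1, c3, c3), c1, c3))) = 1 + max(2, 2, 2) = 3
depth(t(c3, t(c3, c1, c3), t(t(t(c3, c3, c3), t(c3, c1, c1), c3), t(t(c3, c1, c1), c3, t(c1, c3, c3)), t(t(c1, c3, c3), c1, c3)))) = 1 + max(0, 1, 3) = 4
depth(t(c1, c1, c1)) = 1 + max(0, 0, 0) = 1
depth(t(c1, c3, t(c3, c3, c3))) = 1 + max(0, 0, 1) = 2
depth(t(t(c3, c1, c3), t(c1, c1, c1), t(c1, c3, t(c3, c3, c3)))) = 1 + max(1, 1, 2) = 3
depth(t(c3, c3, c1)) = 1 + max(0, 0, 0) = 1
depth(t(t(c3, c1, c1), t(c3, c1, c1), t(c3, c3, c3))) = 1 + max(1, 1, 1) = 2
depth(t(t(c3, c3, c3), c1, t(t(c3, c1, c1), t(c3, c1, c1), t(c3, c3, c3)))) = 1 + max(1, 0, 2) = 3
depth(t(t(c3, c3, c3), c3, c3)) = 1 + max(1, 0, 0) = 2
depth(t(t(c3, c3, c1), t(t(c3, c3, c3), c1, t(t(c3, c1, c1), t(c3, c1, c1), t(c3, c3, c3))), t(t(c3, c3, c3), c3, c3))) = 1 + max(1, 3, 2) = 4
depth(t(t(c1, c1, c1), t(c1, c1, c1), c3)) = 1 + max(1, 1, 0) = 2
depth(t(c1, c1, c3)) = 1 + max(0, 0, 0) = 1
depth(t(t(c1, c1, c3), t(c1, c1, c3), t(c3, c1, c3))) = 1 + max(1, 1, 1) = 2
depth(t(t(t(c1, c1, c1), t(c1, c1, c1), c3), t(t(c1, c1, c3), t(c1, c1, c3), t(c3, c1, c3)), c1)) = 1 + max(2, 2, 0) = 3
depth(t(c1, c1, t(c3, c3, c1))) = 1 + max(0, 0, 1) = 2
depth(t(c1, t(c3, c1, c1), t(c1, c1, c3))) = 1 + max(0, 1, 1) = 2
depth(t(t(c1, c1, t(c3, c3, c1)), t(c1, t(c3, c1, c1), t(c1, c1, c3)), c1)) = 1 + max(2, 2, 0) = 3
depth(t(t(t(t(c1, c1, c1), t(c1, c1, c1), c3), t(t(c1, c1, c3), t(c1, c1, c3), t(c3, c1, c3)), c1), t(t(c1, c1, t(c3, c3, c1)), t(c1, t(c3, c1, c1), t(c1, c1, c3)), c1), t(c3, c3, c1))) = 1 + max(3, 3, 1) = 4
depth(t(t(t(c3, c1, c3), t(c1, c1, c1), t(c1, c3, t(c3, c3, c3))), t(t(c3, c3, c1), t(t(c3, c3, c3), c1, t(t(c3, c1, c1), t(c3, c1, c1), t(c3, c3, c3))), t(t(c3, c3, c3), c3, c3)), t(t(t(t(c1, c1, c1), t(c1, c1, c1), c3), t(t(c1, c1, c3), t(c1, c1, c3), t(c3, c1, c3)), c1), t(t(c1, c1, t(c3, c3, c1)), t(c1, t(c3, c1, c1), t(c1, c1, c3)), c1), t(c3, c3, c1)))) = 1 + max(3, 4, 4) = 5
depth(t(t(c3, c3, c1), t(c3, c1, c3), c1)) = 1 + max(1, 1, 0) = 2
depth(t(t(c3, t(c3, c1, c3), t(t(t(c3, c3, c3), t(c3, c1, c1), c3), t(t(c3, c1, c1), c3, t(c1, c3, c3)), t(t(c1, c3, c3), c1, c3))), t(t(t(c3, c1, c3), t(c1, c1, c1), t(c1, c3, t(c3, c3, c3))), t(t(c3, c3, c1), t(t(c3, c3, c3), c1, t(t(c3, c1, c1), t(c3, c1, c1), t(c3, c3, c3))), t(t(c3, c3, c3), c3, c3)), t(t(t(t(c1, c1, c1), t(c1, c1, c1), c3), t(t(c1, c1, c3), t(c1, c1, c3), t(c3, c1, c3)), c1), t(t(c1, c1, t(c3, c3, c1)), t(c1, t(c3, c1, c1), t(c1, c1, c3)), c1), t(c3, c3, c1))), t(t(c3, c3, c1), t(c3, c1, c3), c1))) = 1 + max(4, 5, 2) = 6
depth(t(t(c1, c3, c3), t(c3, c3, c3), t(c3, c3, c3))) = 1 + max(1, 1, 1) = 2
depth(t(c1, t(t(c3, t(c3, c1, c3), t(t(t(c3, c3, c3), t(c3, c1, c1), c3), t(t(c3, c1, c1), c3, t(c1, c3, c3)), t(t(c1, c3, c3), c1, c3))), t(t(t(c3, c1, c3), t(c1, c1, c1), t(c1, c3, t(c3, c3, c3))), t(t(c3, c3, c1), t(t(c3, c3, c3), c1, t(t(c3, c1, c1), t(c3, c1, c1), t(c3, c3, c3))), t(t(c3, c3, c3), c3, c3)), t(t(t(t(c1, c1, c1), t(c1, c1, c1), c3), t(t(c1, c1, c3), t(c1, c1, c3), t(c3, c1, c3)), c1), t(t(c1, c1, t(c3, c3, c1)), t(c1, t(c3, c1, c1), t(c1, c1, c3)), c1), t(c3, c3, c1))), t(t(c3, c3, c1), t(c3, c1, c3), c1)), t(t(c1, c3, c3), t(c3, c3, c3), t(c3, c3, c3)))) = 1 + max(0, 6, 2) = 7

7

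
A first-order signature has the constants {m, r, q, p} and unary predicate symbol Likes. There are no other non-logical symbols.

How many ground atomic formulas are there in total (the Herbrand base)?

4

With no function symbols, the Herbrand universe is just the 4 constants.
Ground atoms per predicate: Likes: 4.
Herbrand base size = 4 = 4.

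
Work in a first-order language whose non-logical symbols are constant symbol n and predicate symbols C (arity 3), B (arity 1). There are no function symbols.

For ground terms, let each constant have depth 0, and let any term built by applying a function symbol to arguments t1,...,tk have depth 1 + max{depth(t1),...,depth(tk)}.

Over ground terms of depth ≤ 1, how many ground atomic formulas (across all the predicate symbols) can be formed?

First count ground terms of depth ≤ 1.
With no function symbols every ground term is a constant, so there is exactly 1 ground term at every depth bound.
N_0 = 1
N_1 = 1
So |H| = 1.
Ground atoms are formed by filling each argument slot of a predicate with a term from H, so an r-ary predicate gives |H|^r atoms:
  C: 1^3 = 1;  B: 1
Total ground atoms: 1 + 1 = 2.

2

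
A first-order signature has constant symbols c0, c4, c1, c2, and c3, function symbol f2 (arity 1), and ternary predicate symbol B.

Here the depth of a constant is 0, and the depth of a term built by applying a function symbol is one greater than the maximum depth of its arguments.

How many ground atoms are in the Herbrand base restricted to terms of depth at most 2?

3375

First count ground terms of depth ≤ 2.
If N_k denotes the number of depth-≤k ground terms, the 5 constants give N_0 = 5, and each function symbol of arity r contributes N_{k-1}^r new terms at level k: N_k = 5 + N_{k-1}.
N_0 = 5
N_1 = 5 + 5 = 10
N_2 = 5 + 10 = 15
So |H| = 15.
A ground atom is a predicate applied to a tuple of terms from H, so the count is the sum over predicates of |H|^arity:
  B: 15^3 = 3375
Total ground atoms: 3375.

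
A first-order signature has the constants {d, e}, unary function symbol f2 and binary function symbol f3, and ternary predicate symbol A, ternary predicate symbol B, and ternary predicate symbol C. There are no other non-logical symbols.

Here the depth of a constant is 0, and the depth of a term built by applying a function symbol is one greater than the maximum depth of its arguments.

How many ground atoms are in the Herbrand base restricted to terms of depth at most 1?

First count ground terms of depth ≤ 1.
Count level by level. With function symbols f2/1, f3/2, the terms of depth ≤ k are the 2 constants together with each function applied to depth-≤(k−1) tuples, so N_k = 2 + N_{k-1} + N_{k-1}^2.
N_0 = 2
N_1 = 2 + 2 + 2^2 = 8
Explicitly: d, e, f2(d), f2(e), f3(d, d), f3(d, e), f3(e, d), f3(e, e).
So |H| = 8.
For each predicate symbol, the number of ground atoms is |H| raised to its arity; summing:
  A: 8^3 = 512;  B: 8^3 = 512;  C: 8^3 = 512
Total ground atoms: 512 + 512 + 512 = 1536.

1536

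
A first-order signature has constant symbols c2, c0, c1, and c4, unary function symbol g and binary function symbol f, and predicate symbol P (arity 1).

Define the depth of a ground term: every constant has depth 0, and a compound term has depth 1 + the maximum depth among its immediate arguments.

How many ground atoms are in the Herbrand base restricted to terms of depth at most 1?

First count ground terms of depth ≤ 1.
If N_k denotes the number of depth-≤k ground terms, the 4 constants give N_0 = 4, and each function symbol of arity r contributes N_{k-1}^r new terms at level k: N_k = 4 + N_{k-1} + N_{k-1}^2.
N_0 = 4
N_1 = 4 + 4 + 4^2 = 24
So |H| = 24.
Ground atoms are formed by filling each argument slot of a predicate with a term from H, so an r-ary predicate gives |H|^r atoms:
  P: 24
Total ground atoms: 24.

24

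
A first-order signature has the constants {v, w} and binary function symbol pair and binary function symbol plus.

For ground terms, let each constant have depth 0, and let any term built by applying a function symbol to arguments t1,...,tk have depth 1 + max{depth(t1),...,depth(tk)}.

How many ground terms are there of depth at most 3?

Let N_k = |{terms of depth ≤ k}|. Then N_0 = 2 and N_k = 2 + N_{k-1}^2 + N_{k-1}^2 for k ≥ 1 (one summand per function symbol, arity giving the exponent).
N_0 = 2
N_1 = 2 + 2^2 + 2^2 = 10
N_2 = 2 + 10^2 + 10^2 = 202
N_3 = 2 + 202^2 + 202^2 = 81610

81610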